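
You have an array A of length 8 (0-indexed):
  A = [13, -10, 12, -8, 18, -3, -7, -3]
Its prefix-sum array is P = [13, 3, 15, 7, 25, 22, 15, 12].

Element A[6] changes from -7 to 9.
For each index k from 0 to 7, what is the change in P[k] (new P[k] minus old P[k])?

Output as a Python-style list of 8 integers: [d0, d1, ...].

Element change: A[6] -7 -> 9, delta = 16
For k < 6: P[k] unchanged, delta_P[k] = 0
For k >= 6: P[k] shifts by exactly 16
Delta array: [0, 0, 0, 0, 0, 0, 16, 16]

Answer: [0, 0, 0, 0, 0, 0, 16, 16]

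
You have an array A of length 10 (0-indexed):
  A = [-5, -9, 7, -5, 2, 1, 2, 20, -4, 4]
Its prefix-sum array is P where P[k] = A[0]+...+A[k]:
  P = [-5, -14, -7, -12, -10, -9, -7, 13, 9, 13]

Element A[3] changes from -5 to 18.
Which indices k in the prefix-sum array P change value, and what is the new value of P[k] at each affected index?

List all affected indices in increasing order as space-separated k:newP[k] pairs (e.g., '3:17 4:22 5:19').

Answer: 3:11 4:13 5:14 6:16 7:36 8:32 9:36

Derivation:
P[k] = A[0] + ... + A[k]
P[k] includes A[3] iff k >= 3
Affected indices: 3, 4, ..., 9; delta = 23
  P[3]: -12 + 23 = 11
  P[4]: -10 + 23 = 13
  P[5]: -9 + 23 = 14
  P[6]: -7 + 23 = 16
  P[7]: 13 + 23 = 36
  P[8]: 9 + 23 = 32
  P[9]: 13 + 23 = 36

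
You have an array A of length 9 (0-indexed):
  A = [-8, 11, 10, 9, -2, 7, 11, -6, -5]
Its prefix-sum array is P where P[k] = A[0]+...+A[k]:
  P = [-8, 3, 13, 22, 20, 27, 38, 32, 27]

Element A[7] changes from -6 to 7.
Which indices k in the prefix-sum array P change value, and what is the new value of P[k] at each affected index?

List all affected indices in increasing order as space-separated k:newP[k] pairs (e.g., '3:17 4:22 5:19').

Answer: 7:45 8:40

Derivation:
P[k] = A[0] + ... + A[k]
P[k] includes A[7] iff k >= 7
Affected indices: 7, 8, ..., 8; delta = 13
  P[7]: 32 + 13 = 45
  P[8]: 27 + 13 = 40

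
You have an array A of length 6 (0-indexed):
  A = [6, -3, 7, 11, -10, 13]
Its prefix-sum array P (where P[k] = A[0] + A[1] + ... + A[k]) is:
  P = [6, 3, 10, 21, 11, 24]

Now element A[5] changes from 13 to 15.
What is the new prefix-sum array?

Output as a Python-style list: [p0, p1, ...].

Change: A[5] 13 -> 15, delta = 2
P[k] for k < 5: unchanged (A[5] not included)
P[k] for k >= 5: shift by delta = 2
  P[0] = 6 + 0 = 6
  P[1] = 3 + 0 = 3
  P[2] = 10 + 0 = 10
  P[3] = 21 + 0 = 21
  P[4] = 11 + 0 = 11
  P[5] = 24 + 2 = 26

Answer: [6, 3, 10, 21, 11, 26]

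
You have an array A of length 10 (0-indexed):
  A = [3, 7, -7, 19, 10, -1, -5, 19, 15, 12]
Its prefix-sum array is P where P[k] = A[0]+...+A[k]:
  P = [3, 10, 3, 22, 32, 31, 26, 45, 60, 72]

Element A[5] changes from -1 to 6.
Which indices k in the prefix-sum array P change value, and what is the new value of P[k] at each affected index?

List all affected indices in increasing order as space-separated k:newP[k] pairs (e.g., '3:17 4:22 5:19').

Answer: 5:38 6:33 7:52 8:67 9:79

Derivation:
P[k] = A[0] + ... + A[k]
P[k] includes A[5] iff k >= 5
Affected indices: 5, 6, ..., 9; delta = 7
  P[5]: 31 + 7 = 38
  P[6]: 26 + 7 = 33
  P[7]: 45 + 7 = 52
  P[8]: 60 + 7 = 67
  P[9]: 72 + 7 = 79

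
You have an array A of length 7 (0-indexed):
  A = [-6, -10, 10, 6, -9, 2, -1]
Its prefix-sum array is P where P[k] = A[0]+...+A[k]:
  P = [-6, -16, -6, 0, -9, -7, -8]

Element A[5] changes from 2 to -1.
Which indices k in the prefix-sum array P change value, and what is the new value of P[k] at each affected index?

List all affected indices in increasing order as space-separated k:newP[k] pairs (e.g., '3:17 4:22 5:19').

Answer: 5:-10 6:-11

Derivation:
P[k] = A[0] + ... + A[k]
P[k] includes A[5] iff k >= 5
Affected indices: 5, 6, ..., 6; delta = -3
  P[5]: -7 + -3 = -10
  P[6]: -8 + -3 = -11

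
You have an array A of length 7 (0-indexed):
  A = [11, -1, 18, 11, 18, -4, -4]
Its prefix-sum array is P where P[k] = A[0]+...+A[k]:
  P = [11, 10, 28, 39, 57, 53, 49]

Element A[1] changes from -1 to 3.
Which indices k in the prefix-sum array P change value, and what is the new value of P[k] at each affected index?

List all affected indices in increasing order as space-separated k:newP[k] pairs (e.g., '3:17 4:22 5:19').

P[k] = A[0] + ... + A[k]
P[k] includes A[1] iff k >= 1
Affected indices: 1, 2, ..., 6; delta = 4
  P[1]: 10 + 4 = 14
  P[2]: 28 + 4 = 32
  P[3]: 39 + 4 = 43
  P[4]: 57 + 4 = 61
  P[5]: 53 + 4 = 57
  P[6]: 49 + 4 = 53

Answer: 1:14 2:32 3:43 4:61 5:57 6:53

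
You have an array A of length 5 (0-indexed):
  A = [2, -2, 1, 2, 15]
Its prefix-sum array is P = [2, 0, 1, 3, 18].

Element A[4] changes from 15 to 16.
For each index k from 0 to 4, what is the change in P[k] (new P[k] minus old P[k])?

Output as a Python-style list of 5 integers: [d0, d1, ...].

Element change: A[4] 15 -> 16, delta = 1
For k < 4: P[k] unchanged, delta_P[k] = 0
For k >= 4: P[k] shifts by exactly 1
Delta array: [0, 0, 0, 0, 1]

Answer: [0, 0, 0, 0, 1]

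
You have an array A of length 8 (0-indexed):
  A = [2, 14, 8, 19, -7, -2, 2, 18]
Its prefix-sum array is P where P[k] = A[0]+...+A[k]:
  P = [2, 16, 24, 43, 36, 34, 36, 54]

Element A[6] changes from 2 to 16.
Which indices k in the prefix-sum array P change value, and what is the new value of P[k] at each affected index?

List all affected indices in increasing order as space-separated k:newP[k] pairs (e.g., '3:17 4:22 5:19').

P[k] = A[0] + ... + A[k]
P[k] includes A[6] iff k >= 6
Affected indices: 6, 7, ..., 7; delta = 14
  P[6]: 36 + 14 = 50
  P[7]: 54 + 14 = 68

Answer: 6:50 7:68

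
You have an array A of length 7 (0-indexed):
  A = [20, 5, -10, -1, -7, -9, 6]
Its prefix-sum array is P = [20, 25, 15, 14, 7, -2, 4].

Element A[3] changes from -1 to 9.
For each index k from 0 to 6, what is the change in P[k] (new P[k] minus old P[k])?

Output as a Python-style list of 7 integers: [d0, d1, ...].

Element change: A[3] -1 -> 9, delta = 10
For k < 3: P[k] unchanged, delta_P[k] = 0
For k >= 3: P[k] shifts by exactly 10
Delta array: [0, 0, 0, 10, 10, 10, 10]

Answer: [0, 0, 0, 10, 10, 10, 10]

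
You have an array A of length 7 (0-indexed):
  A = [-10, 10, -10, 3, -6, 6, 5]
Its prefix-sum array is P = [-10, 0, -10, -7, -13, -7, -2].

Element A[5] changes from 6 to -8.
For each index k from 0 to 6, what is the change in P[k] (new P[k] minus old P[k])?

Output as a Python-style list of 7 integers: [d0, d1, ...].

Answer: [0, 0, 0, 0, 0, -14, -14]

Derivation:
Element change: A[5] 6 -> -8, delta = -14
For k < 5: P[k] unchanged, delta_P[k] = 0
For k >= 5: P[k] shifts by exactly -14
Delta array: [0, 0, 0, 0, 0, -14, -14]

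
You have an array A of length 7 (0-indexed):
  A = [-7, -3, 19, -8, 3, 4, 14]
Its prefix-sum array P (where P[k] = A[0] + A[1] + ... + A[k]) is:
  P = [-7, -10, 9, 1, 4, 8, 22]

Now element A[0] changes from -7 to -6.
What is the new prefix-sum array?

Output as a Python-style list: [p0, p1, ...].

Change: A[0] -7 -> -6, delta = 1
P[k] for k < 0: unchanged (A[0] not included)
P[k] for k >= 0: shift by delta = 1
  P[0] = -7 + 1 = -6
  P[1] = -10 + 1 = -9
  P[2] = 9 + 1 = 10
  P[3] = 1 + 1 = 2
  P[4] = 4 + 1 = 5
  P[5] = 8 + 1 = 9
  P[6] = 22 + 1 = 23

Answer: [-6, -9, 10, 2, 5, 9, 23]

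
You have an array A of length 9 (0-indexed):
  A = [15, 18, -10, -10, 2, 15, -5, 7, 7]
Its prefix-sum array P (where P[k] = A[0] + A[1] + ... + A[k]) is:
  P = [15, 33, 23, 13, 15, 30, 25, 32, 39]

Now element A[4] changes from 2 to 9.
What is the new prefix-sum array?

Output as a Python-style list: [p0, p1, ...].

Change: A[4] 2 -> 9, delta = 7
P[k] for k < 4: unchanged (A[4] not included)
P[k] for k >= 4: shift by delta = 7
  P[0] = 15 + 0 = 15
  P[1] = 33 + 0 = 33
  P[2] = 23 + 0 = 23
  P[3] = 13 + 0 = 13
  P[4] = 15 + 7 = 22
  P[5] = 30 + 7 = 37
  P[6] = 25 + 7 = 32
  P[7] = 32 + 7 = 39
  P[8] = 39 + 7 = 46

Answer: [15, 33, 23, 13, 22, 37, 32, 39, 46]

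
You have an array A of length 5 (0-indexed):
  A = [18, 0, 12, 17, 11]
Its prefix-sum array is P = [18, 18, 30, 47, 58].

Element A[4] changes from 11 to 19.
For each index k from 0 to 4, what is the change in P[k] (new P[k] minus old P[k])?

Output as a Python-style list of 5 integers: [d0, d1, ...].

Answer: [0, 0, 0, 0, 8]

Derivation:
Element change: A[4] 11 -> 19, delta = 8
For k < 4: P[k] unchanged, delta_P[k] = 0
For k >= 4: P[k] shifts by exactly 8
Delta array: [0, 0, 0, 0, 8]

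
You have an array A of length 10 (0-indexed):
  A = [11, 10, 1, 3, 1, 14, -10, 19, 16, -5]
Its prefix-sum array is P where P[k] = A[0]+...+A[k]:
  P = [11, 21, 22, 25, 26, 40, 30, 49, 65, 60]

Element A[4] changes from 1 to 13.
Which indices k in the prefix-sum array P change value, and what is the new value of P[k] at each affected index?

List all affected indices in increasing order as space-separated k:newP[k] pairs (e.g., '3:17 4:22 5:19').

P[k] = A[0] + ... + A[k]
P[k] includes A[4] iff k >= 4
Affected indices: 4, 5, ..., 9; delta = 12
  P[4]: 26 + 12 = 38
  P[5]: 40 + 12 = 52
  P[6]: 30 + 12 = 42
  P[7]: 49 + 12 = 61
  P[8]: 65 + 12 = 77
  P[9]: 60 + 12 = 72

Answer: 4:38 5:52 6:42 7:61 8:77 9:72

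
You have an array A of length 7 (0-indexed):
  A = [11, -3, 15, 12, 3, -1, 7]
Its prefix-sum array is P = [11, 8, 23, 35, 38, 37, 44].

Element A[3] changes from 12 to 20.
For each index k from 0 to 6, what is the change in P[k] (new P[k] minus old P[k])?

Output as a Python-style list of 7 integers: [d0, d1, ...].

Element change: A[3] 12 -> 20, delta = 8
For k < 3: P[k] unchanged, delta_P[k] = 0
For k >= 3: P[k] shifts by exactly 8
Delta array: [0, 0, 0, 8, 8, 8, 8]

Answer: [0, 0, 0, 8, 8, 8, 8]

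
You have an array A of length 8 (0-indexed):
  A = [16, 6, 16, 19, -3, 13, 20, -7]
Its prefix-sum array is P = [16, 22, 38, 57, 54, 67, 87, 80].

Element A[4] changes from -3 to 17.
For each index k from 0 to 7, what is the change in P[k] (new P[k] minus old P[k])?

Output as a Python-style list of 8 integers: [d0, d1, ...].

Element change: A[4] -3 -> 17, delta = 20
For k < 4: P[k] unchanged, delta_P[k] = 0
For k >= 4: P[k] shifts by exactly 20
Delta array: [0, 0, 0, 0, 20, 20, 20, 20]

Answer: [0, 0, 0, 0, 20, 20, 20, 20]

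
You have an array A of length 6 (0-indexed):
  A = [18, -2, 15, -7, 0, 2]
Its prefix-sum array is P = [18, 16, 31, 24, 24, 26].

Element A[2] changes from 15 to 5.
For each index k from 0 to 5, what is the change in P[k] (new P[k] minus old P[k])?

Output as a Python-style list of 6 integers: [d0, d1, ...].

Element change: A[2] 15 -> 5, delta = -10
For k < 2: P[k] unchanged, delta_P[k] = 0
For k >= 2: P[k] shifts by exactly -10
Delta array: [0, 0, -10, -10, -10, -10]

Answer: [0, 0, -10, -10, -10, -10]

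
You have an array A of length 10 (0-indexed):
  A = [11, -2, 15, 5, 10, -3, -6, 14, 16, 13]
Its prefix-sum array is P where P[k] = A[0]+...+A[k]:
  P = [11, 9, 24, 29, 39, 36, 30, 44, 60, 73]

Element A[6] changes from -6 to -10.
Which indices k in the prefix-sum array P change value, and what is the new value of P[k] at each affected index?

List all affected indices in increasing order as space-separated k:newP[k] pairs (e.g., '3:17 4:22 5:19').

Answer: 6:26 7:40 8:56 9:69

Derivation:
P[k] = A[0] + ... + A[k]
P[k] includes A[6] iff k >= 6
Affected indices: 6, 7, ..., 9; delta = -4
  P[6]: 30 + -4 = 26
  P[7]: 44 + -4 = 40
  P[8]: 60 + -4 = 56
  P[9]: 73 + -4 = 69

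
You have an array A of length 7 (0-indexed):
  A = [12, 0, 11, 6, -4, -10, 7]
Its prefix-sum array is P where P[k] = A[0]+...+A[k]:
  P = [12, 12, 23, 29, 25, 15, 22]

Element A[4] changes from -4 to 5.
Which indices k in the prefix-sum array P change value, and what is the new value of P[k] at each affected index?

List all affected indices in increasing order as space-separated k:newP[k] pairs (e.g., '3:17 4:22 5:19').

Answer: 4:34 5:24 6:31

Derivation:
P[k] = A[0] + ... + A[k]
P[k] includes A[4] iff k >= 4
Affected indices: 4, 5, ..., 6; delta = 9
  P[4]: 25 + 9 = 34
  P[5]: 15 + 9 = 24
  P[6]: 22 + 9 = 31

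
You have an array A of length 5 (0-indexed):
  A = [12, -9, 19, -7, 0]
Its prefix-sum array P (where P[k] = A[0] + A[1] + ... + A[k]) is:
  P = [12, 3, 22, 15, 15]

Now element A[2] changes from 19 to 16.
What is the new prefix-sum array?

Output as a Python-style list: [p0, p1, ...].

Answer: [12, 3, 19, 12, 12]

Derivation:
Change: A[2] 19 -> 16, delta = -3
P[k] for k < 2: unchanged (A[2] not included)
P[k] for k >= 2: shift by delta = -3
  P[0] = 12 + 0 = 12
  P[1] = 3 + 0 = 3
  P[2] = 22 + -3 = 19
  P[3] = 15 + -3 = 12
  P[4] = 15 + -3 = 12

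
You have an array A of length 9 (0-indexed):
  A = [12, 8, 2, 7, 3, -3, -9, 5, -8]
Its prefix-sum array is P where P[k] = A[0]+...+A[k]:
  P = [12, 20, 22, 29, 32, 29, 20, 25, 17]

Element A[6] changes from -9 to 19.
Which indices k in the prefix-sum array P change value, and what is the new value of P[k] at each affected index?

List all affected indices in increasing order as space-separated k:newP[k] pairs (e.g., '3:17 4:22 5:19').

P[k] = A[0] + ... + A[k]
P[k] includes A[6] iff k >= 6
Affected indices: 6, 7, ..., 8; delta = 28
  P[6]: 20 + 28 = 48
  P[7]: 25 + 28 = 53
  P[8]: 17 + 28 = 45

Answer: 6:48 7:53 8:45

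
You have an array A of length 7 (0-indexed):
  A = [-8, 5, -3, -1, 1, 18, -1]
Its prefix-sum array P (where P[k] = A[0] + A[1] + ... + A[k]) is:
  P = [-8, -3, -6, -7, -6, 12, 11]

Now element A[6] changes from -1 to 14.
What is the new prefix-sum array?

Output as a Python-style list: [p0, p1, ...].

Change: A[6] -1 -> 14, delta = 15
P[k] for k < 6: unchanged (A[6] not included)
P[k] for k >= 6: shift by delta = 15
  P[0] = -8 + 0 = -8
  P[1] = -3 + 0 = -3
  P[2] = -6 + 0 = -6
  P[3] = -7 + 0 = -7
  P[4] = -6 + 0 = -6
  P[5] = 12 + 0 = 12
  P[6] = 11 + 15 = 26

Answer: [-8, -3, -6, -7, -6, 12, 26]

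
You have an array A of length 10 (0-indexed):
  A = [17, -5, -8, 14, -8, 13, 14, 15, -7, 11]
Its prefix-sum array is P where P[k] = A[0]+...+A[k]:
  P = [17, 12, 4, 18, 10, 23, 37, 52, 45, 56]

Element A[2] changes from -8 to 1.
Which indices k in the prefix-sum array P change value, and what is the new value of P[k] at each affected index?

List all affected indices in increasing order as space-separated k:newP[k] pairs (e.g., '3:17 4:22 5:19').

Answer: 2:13 3:27 4:19 5:32 6:46 7:61 8:54 9:65

Derivation:
P[k] = A[0] + ... + A[k]
P[k] includes A[2] iff k >= 2
Affected indices: 2, 3, ..., 9; delta = 9
  P[2]: 4 + 9 = 13
  P[3]: 18 + 9 = 27
  P[4]: 10 + 9 = 19
  P[5]: 23 + 9 = 32
  P[6]: 37 + 9 = 46
  P[7]: 52 + 9 = 61
  P[8]: 45 + 9 = 54
  P[9]: 56 + 9 = 65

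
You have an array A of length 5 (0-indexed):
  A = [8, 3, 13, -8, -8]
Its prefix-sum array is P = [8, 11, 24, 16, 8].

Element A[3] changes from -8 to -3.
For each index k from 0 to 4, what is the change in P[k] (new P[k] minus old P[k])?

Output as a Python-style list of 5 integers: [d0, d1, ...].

Answer: [0, 0, 0, 5, 5]

Derivation:
Element change: A[3] -8 -> -3, delta = 5
For k < 3: P[k] unchanged, delta_P[k] = 0
For k >= 3: P[k] shifts by exactly 5
Delta array: [0, 0, 0, 5, 5]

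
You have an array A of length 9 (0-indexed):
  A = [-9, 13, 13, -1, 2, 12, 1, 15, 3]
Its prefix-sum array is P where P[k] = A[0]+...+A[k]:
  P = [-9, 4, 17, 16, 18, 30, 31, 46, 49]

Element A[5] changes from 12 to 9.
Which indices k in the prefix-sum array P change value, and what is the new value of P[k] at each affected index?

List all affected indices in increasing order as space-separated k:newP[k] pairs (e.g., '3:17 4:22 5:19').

P[k] = A[0] + ... + A[k]
P[k] includes A[5] iff k >= 5
Affected indices: 5, 6, ..., 8; delta = -3
  P[5]: 30 + -3 = 27
  P[6]: 31 + -3 = 28
  P[7]: 46 + -3 = 43
  P[8]: 49 + -3 = 46

Answer: 5:27 6:28 7:43 8:46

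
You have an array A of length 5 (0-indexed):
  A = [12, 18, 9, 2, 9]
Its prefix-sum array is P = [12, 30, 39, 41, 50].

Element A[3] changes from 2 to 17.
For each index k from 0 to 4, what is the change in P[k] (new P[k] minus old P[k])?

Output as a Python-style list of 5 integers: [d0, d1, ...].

Answer: [0, 0, 0, 15, 15]

Derivation:
Element change: A[3] 2 -> 17, delta = 15
For k < 3: P[k] unchanged, delta_P[k] = 0
For k >= 3: P[k] shifts by exactly 15
Delta array: [0, 0, 0, 15, 15]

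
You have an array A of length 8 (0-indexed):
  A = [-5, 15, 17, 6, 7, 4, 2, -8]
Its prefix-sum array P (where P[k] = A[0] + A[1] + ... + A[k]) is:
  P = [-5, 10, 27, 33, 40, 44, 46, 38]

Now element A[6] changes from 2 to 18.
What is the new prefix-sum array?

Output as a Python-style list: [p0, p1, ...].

Answer: [-5, 10, 27, 33, 40, 44, 62, 54]

Derivation:
Change: A[6] 2 -> 18, delta = 16
P[k] for k < 6: unchanged (A[6] not included)
P[k] for k >= 6: shift by delta = 16
  P[0] = -5 + 0 = -5
  P[1] = 10 + 0 = 10
  P[2] = 27 + 0 = 27
  P[3] = 33 + 0 = 33
  P[4] = 40 + 0 = 40
  P[5] = 44 + 0 = 44
  P[6] = 46 + 16 = 62
  P[7] = 38 + 16 = 54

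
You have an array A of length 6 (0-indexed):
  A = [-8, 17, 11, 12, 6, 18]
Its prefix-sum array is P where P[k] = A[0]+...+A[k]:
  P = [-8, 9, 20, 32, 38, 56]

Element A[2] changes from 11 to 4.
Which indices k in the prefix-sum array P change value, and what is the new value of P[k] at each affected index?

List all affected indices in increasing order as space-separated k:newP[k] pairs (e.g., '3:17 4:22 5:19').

P[k] = A[0] + ... + A[k]
P[k] includes A[2] iff k >= 2
Affected indices: 2, 3, ..., 5; delta = -7
  P[2]: 20 + -7 = 13
  P[3]: 32 + -7 = 25
  P[4]: 38 + -7 = 31
  P[5]: 56 + -7 = 49

Answer: 2:13 3:25 4:31 5:49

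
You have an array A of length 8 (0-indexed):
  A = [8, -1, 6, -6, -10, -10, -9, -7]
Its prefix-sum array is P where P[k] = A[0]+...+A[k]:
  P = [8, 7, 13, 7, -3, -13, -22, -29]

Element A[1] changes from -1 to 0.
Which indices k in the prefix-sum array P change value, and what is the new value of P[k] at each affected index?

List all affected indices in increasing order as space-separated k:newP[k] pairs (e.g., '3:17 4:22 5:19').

Answer: 1:8 2:14 3:8 4:-2 5:-12 6:-21 7:-28

Derivation:
P[k] = A[0] + ... + A[k]
P[k] includes A[1] iff k >= 1
Affected indices: 1, 2, ..., 7; delta = 1
  P[1]: 7 + 1 = 8
  P[2]: 13 + 1 = 14
  P[3]: 7 + 1 = 8
  P[4]: -3 + 1 = -2
  P[5]: -13 + 1 = -12
  P[6]: -22 + 1 = -21
  P[7]: -29 + 1 = -28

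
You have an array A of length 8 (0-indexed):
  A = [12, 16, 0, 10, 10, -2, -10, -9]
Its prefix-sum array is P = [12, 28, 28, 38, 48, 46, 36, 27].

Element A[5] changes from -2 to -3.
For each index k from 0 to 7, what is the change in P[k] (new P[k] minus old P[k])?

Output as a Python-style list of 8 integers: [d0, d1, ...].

Element change: A[5] -2 -> -3, delta = -1
For k < 5: P[k] unchanged, delta_P[k] = 0
For k >= 5: P[k] shifts by exactly -1
Delta array: [0, 0, 0, 0, 0, -1, -1, -1]

Answer: [0, 0, 0, 0, 0, -1, -1, -1]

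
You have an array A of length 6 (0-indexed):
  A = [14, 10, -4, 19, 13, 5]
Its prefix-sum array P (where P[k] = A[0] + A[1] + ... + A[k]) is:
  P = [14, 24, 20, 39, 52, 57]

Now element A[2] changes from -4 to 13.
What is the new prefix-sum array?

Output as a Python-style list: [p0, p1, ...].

Change: A[2] -4 -> 13, delta = 17
P[k] for k < 2: unchanged (A[2] not included)
P[k] for k >= 2: shift by delta = 17
  P[0] = 14 + 0 = 14
  P[1] = 24 + 0 = 24
  P[2] = 20 + 17 = 37
  P[3] = 39 + 17 = 56
  P[4] = 52 + 17 = 69
  P[5] = 57 + 17 = 74

Answer: [14, 24, 37, 56, 69, 74]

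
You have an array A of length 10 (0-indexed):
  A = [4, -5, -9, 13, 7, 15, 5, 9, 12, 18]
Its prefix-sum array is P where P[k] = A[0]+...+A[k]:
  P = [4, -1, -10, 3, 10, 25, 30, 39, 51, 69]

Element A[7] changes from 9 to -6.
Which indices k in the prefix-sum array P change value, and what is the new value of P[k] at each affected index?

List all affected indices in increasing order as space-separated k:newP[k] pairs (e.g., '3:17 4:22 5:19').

P[k] = A[0] + ... + A[k]
P[k] includes A[7] iff k >= 7
Affected indices: 7, 8, ..., 9; delta = -15
  P[7]: 39 + -15 = 24
  P[8]: 51 + -15 = 36
  P[9]: 69 + -15 = 54

Answer: 7:24 8:36 9:54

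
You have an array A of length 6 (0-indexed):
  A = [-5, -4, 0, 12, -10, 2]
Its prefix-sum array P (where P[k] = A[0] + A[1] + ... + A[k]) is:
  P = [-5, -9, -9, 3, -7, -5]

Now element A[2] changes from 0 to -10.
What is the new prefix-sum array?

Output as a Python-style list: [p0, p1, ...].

Change: A[2] 0 -> -10, delta = -10
P[k] for k < 2: unchanged (A[2] not included)
P[k] for k >= 2: shift by delta = -10
  P[0] = -5 + 0 = -5
  P[1] = -9 + 0 = -9
  P[2] = -9 + -10 = -19
  P[3] = 3 + -10 = -7
  P[4] = -7 + -10 = -17
  P[5] = -5 + -10 = -15

Answer: [-5, -9, -19, -7, -17, -15]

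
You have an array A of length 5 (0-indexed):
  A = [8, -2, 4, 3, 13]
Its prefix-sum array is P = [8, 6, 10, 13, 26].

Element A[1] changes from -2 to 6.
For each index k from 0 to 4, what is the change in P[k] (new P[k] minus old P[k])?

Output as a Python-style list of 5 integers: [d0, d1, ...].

Element change: A[1] -2 -> 6, delta = 8
For k < 1: P[k] unchanged, delta_P[k] = 0
For k >= 1: P[k] shifts by exactly 8
Delta array: [0, 8, 8, 8, 8]

Answer: [0, 8, 8, 8, 8]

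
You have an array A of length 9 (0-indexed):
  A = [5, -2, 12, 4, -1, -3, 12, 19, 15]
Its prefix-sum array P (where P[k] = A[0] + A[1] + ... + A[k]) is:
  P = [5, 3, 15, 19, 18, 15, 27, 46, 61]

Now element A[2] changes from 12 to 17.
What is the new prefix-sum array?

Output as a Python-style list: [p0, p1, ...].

Change: A[2] 12 -> 17, delta = 5
P[k] for k < 2: unchanged (A[2] not included)
P[k] for k >= 2: shift by delta = 5
  P[0] = 5 + 0 = 5
  P[1] = 3 + 0 = 3
  P[2] = 15 + 5 = 20
  P[3] = 19 + 5 = 24
  P[4] = 18 + 5 = 23
  P[5] = 15 + 5 = 20
  P[6] = 27 + 5 = 32
  P[7] = 46 + 5 = 51
  P[8] = 61 + 5 = 66

Answer: [5, 3, 20, 24, 23, 20, 32, 51, 66]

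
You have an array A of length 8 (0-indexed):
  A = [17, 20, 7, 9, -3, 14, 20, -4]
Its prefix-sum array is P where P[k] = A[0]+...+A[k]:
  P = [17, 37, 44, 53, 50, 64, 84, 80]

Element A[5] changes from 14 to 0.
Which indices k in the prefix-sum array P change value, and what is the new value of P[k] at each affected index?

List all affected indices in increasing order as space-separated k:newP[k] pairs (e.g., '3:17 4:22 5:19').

P[k] = A[0] + ... + A[k]
P[k] includes A[5] iff k >= 5
Affected indices: 5, 6, ..., 7; delta = -14
  P[5]: 64 + -14 = 50
  P[6]: 84 + -14 = 70
  P[7]: 80 + -14 = 66

Answer: 5:50 6:70 7:66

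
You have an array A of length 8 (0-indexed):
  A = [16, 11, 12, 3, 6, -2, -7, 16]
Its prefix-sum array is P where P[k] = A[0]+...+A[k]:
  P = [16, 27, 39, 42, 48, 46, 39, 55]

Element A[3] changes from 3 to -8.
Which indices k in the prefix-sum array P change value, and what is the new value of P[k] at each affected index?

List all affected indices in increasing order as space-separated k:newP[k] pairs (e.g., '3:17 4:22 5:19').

Answer: 3:31 4:37 5:35 6:28 7:44

Derivation:
P[k] = A[0] + ... + A[k]
P[k] includes A[3] iff k >= 3
Affected indices: 3, 4, ..., 7; delta = -11
  P[3]: 42 + -11 = 31
  P[4]: 48 + -11 = 37
  P[5]: 46 + -11 = 35
  P[6]: 39 + -11 = 28
  P[7]: 55 + -11 = 44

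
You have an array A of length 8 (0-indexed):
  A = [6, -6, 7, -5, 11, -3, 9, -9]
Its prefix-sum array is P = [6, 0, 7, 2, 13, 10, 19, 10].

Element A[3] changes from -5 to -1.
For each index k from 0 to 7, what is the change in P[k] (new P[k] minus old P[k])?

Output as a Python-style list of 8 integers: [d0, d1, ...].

Answer: [0, 0, 0, 4, 4, 4, 4, 4]

Derivation:
Element change: A[3] -5 -> -1, delta = 4
For k < 3: P[k] unchanged, delta_P[k] = 0
For k >= 3: P[k] shifts by exactly 4
Delta array: [0, 0, 0, 4, 4, 4, 4, 4]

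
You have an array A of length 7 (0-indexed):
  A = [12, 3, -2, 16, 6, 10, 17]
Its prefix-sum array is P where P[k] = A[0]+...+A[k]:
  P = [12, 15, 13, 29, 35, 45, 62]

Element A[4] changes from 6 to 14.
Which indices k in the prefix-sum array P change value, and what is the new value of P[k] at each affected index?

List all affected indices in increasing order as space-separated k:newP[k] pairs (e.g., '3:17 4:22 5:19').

P[k] = A[0] + ... + A[k]
P[k] includes A[4] iff k >= 4
Affected indices: 4, 5, ..., 6; delta = 8
  P[4]: 35 + 8 = 43
  P[5]: 45 + 8 = 53
  P[6]: 62 + 8 = 70

Answer: 4:43 5:53 6:70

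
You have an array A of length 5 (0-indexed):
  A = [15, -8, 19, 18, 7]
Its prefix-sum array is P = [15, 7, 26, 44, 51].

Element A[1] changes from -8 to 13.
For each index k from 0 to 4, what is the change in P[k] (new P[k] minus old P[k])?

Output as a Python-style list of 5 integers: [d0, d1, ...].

Element change: A[1] -8 -> 13, delta = 21
For k < 1: P[k] unchanged, delta_P[k] = 0
For k >= 1: P[k] shifts by exactly 21
Delta array: [0, 21, 21, 21, 21]

Answer: [0, 21, 21, 21, 21]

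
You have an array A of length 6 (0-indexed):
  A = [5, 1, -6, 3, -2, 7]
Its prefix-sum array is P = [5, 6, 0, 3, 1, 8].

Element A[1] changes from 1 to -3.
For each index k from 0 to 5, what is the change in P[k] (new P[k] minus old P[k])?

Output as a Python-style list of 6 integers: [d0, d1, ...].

Element change: A[1] 1 -> -3, delta = -4
For k < 1: P[k] unchanged, delta_P[k] = 0
For k >= 1: P[k] shifts by exactly -4
Delta array: [0, -4, -4, -4, -4, -4]

Answer: [0, -4, -4, -4, -4, -4]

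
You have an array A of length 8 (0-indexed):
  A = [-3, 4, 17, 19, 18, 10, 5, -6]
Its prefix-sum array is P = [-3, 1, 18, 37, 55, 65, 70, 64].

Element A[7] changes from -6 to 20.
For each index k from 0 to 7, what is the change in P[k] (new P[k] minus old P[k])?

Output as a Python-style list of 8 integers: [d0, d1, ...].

Answer: [0, 0, 0, 0, 0, 0, 0, 26]

Derivation:
Element change: A[7] -6 -> 20, delta = 26
For k < 7: P[k] unchanged, delta_P[k] = 0
For k >= 7: P[k] shifts by exactly 26
Delta array: [0, 0, 0, 0, 0, 0, 0, 26]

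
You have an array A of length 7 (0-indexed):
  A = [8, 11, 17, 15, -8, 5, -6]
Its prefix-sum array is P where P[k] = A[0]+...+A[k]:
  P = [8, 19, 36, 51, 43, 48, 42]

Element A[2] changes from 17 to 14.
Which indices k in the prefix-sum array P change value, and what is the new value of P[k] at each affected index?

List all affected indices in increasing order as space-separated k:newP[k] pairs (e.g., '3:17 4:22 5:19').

Answer: 2:33 3:48 4:40 5:45 6:39

Derivation:
P[k] = A[0] + ... + A[k]
P[k] includes A[2] iff k >= 2
Affected indices: 2, 3, ..., 6; delta = -3
  P[2]: 36 + -3 = 33
  P[3]: 51 + -3 = 48
  P[4]: 43 + -3 = 40
  P[5]: 48 + -3 = 45
  P[6]: 42 + -3 = 39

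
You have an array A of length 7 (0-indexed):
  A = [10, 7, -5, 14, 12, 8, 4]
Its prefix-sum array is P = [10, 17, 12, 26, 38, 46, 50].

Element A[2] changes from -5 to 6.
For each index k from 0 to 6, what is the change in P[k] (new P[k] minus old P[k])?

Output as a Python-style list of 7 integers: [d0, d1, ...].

Answer: [0, 0, 11, 11, 11, 11, 11]

Derivation:
Element change: A[2] -5 -> 6, delta = 11
For k < 2: P[k] unchanged, delta_P[k] = 0
For k >= 2: P[k] shifts by exactly 11
Delta array: [0, 0, 11, 11, 11, 11, 11]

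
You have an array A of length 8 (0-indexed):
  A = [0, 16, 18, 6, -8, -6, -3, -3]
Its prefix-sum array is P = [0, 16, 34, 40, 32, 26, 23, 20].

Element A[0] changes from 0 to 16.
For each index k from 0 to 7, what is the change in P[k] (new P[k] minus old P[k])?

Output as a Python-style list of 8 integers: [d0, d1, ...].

Answer: [16, 16, 16, 16, 16, 16, 16, 16]

Derivation:
Element change: A[0] 0 -> 16, delta = 16
For k < 0: P[k] unchanged, delta_P[k] = 0
For k >= 0: P[k] shifts by exactly 16
Delta array: [16, 16, 16, 16, 16, 16, 16, 16]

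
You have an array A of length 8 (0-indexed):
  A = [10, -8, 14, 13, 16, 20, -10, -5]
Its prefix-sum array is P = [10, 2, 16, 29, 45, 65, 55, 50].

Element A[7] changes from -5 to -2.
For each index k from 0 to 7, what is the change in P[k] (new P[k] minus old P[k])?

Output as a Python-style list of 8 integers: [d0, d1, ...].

Element change: A[7] -5 -> -2, delta = 3
For k < 7: P[k] unchanged, delta_P[k] = 0
For k >= 7: P[k] shifts by exactly 3
Delta array: [0, 0, 0, 0, 0, 0, 0, 3]

Answer: [0, 0, 0, 0, 0, 0, 0, 3]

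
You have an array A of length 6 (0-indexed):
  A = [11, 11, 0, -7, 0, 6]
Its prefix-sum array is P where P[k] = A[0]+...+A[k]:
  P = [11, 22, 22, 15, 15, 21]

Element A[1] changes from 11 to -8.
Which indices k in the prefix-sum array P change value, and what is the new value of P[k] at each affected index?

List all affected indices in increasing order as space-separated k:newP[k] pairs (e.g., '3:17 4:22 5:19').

Answer: 1:3 2:3 3:-4 4:-4 5:2

Derivation:
P[k] = A[0] + ... + A[k]
P[k] includes A[1] iff k >= 1
Affected indices: 1, 2, ..., 5; delta = -19
  P[1]: 22 + -19 = 3
  P[2]: 22 + -19 = 3
  P[3]: 15 + -19 = -4
  P[4]: 15 + -19 = -4
  P[5]: 21 + -19 = 2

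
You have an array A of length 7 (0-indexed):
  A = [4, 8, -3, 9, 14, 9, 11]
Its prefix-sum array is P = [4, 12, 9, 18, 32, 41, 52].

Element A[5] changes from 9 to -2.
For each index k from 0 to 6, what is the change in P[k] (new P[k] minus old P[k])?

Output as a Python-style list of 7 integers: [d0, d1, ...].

Element change: A[5] 9 -> -2, delta = -11
For k < 5: P[k] unchanged, delta_P[k] = 0
For k >= 5: P[k] shifts by exactly -11
Delta array: [0, 0, 0, 0, 0, -11, -11]

Answer: [0, 0, 0, 0, 0, -11, -11]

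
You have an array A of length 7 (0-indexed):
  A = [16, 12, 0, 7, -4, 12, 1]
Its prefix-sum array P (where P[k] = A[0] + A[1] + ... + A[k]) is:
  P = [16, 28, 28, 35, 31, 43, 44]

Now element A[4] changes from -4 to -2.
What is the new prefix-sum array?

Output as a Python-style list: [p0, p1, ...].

Change: A[4] -4 -> -2, delta = 2
P[k] for k < 4: unchanged (A[4] not included)
P[k] for k >= 4: shift by delta = 2
  P[0] = 16 + 0 = 16
  P[1] = 28 + 0 = 28
  P[2] = 28 + 0 = 28
  P[3] = 35 + 0 = 35
  P[4] = 31 + 2 = 33
  P[5] = 43 + 2 = 45
  P[6] = 44 + 2 = 46

Answer: [16, 28, 28, 35, 33, 45, 46]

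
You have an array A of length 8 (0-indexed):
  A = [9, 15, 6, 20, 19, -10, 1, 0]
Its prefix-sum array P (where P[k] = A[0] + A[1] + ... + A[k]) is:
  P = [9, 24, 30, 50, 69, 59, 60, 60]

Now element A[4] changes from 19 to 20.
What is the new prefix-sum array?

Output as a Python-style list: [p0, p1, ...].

Answer: [9, 24, 30, 50, 70, 60, 61, 61]

Derivation:
Change: A[4] 19 -> 20, delta = 1
P[k] for k < 4: unchanged (A[4] not included)
P[k] for k >= 4: shift by delta = 1
  P[0] = 9 + 0 = 9
  P[1] = 24 + 0 = 24
  P[2] = 30 + 0 = 30
  P[3] = 50 + 0 = 50
  P[4] = 69 + 1 = 70
  P[5] = 59 + 1 = 60
  P[6] = 60 + 1 = 61
  P[7] = 60 + 1 = 61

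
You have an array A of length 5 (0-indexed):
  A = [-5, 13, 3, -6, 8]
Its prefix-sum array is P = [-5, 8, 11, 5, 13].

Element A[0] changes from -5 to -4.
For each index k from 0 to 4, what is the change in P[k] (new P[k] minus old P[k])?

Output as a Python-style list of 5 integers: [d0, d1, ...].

Element change: A[0] -5 -> -4, delta = 1
For k < 0: P[k] unchanged, delta_P[k] = 0
For k >= 0: P[k] shifts by exactly 1
Delta array: [1, 1, 1, 1, 1]

Answer: [1, 1, 1, 1, 1]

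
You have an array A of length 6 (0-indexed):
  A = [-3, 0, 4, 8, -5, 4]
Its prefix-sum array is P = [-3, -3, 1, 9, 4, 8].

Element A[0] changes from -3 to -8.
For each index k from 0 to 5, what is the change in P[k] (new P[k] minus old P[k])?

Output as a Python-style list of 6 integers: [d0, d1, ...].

Answer: [-5, -5, -5, -5, -5, -5]

Derivation:
Element change: A[0] -3 -> -8, delta = -5
For k < 0: P[k] unchanged, delta_P[k] = 0
For k >= 0: P[k] shifts by exactly -5
Delta array: [-5, -5, -5, -5, -5, -5]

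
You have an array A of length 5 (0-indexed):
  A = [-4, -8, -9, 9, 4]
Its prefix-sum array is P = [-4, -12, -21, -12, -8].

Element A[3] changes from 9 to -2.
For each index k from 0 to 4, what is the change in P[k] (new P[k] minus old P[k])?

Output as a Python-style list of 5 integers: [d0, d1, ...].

Element change: A[3] 9 -> -2, delta = -11
For k < 3: P[k] unchanged, delta_P[k] = 0
For k >= 3: P[k] shifts by exactly -11
Delta array: [0, 0, 0, -11, -11]

Answer: [0, 0, 0, -11, -11]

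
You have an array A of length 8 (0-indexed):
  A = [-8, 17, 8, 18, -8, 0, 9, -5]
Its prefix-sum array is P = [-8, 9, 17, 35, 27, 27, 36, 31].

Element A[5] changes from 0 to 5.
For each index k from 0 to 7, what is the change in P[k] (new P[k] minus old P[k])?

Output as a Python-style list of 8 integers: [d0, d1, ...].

Answer: [0, 0, 0, 0, 0, 5, 5, 5]

Derivation:
Element change: A[5] 0 -> 5, delta = 5
For k < 5: P[k] unchanged, delta_P[k] = 0
For k >= 5: P[k] shifts by exactly 5
Delta array: [0, 0, 0, 0, 0, 5, 5, 5]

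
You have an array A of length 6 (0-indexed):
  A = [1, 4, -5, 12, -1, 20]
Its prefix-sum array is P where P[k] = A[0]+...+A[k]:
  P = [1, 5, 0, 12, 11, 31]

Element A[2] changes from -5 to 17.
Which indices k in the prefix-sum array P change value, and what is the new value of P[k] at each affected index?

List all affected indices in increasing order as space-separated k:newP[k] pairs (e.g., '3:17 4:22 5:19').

Answer: 2:22 3:34 4:33 5:53

Derivation:
P[k] = A[0] + ... + A[k]
P[k] includes A[2] iff k >= 2
Affected indices: 2, 3, ..., 5; delta = 22
  P[2]: 0 + 22 = 22
  P[3]: 12 + 22 = 34
  P[4]: 11 + 22 = 33
  P[5]: 31 + 22 = 53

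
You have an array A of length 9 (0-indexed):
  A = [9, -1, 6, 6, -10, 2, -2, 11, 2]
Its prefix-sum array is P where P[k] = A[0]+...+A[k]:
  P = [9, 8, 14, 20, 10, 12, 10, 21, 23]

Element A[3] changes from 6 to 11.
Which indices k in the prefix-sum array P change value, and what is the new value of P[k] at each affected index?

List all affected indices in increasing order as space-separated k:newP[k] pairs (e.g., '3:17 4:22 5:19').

Answer: 3:25 4:15 5:17 6:15 7:26 8:28

Derivation:
P[k] = A[0] + ... + A[k]
P[k] includes A[3] iff k >= 3
Affected indices: 3, 4, ..., 8; delta = 5
  P[3]: 20 + 5 = 25
  P[4]: 10 + 5 = 15
  P[5]: 12 + 5 = 17
  P[6]: 10 + 5 = 15
  P[7]: 21 + 5 = 26
  P[8]: 23 + 5 = 28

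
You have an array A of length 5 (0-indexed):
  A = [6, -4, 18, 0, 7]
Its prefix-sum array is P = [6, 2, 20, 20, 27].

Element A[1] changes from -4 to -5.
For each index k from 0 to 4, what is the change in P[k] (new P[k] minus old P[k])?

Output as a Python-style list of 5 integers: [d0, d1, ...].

Answer: [0, -1, -1, -1, -1]

Derivation:
Element change: A[1] -4 -> -5, delta = -1
For k < 1: P[k] unchanged, delta_P[k] = 0
For k >= 1: P[k] shifts by exactly -1
Delta array: [0, -1, -1, -1, -1]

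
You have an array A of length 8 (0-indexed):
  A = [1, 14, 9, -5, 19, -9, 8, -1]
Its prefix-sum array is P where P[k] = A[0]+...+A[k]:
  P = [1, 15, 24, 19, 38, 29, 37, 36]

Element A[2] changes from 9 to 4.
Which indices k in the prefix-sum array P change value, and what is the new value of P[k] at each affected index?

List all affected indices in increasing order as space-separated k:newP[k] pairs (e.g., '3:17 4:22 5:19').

Answer: 2:19 3:14 4:33 5:24 6:32 7:31

Derivation:
P[k] = A[0] + ... + A[k]
P[k] includes A[2] iff k >= 2
Affected indices: 2, 3, ..., 7; delta = -5
  P[2]: 24 + -5 = 19
  P[3]: 19 + -5 = 14
  P[4]: 38 + -5 = 33
  P[5]: 29 + -5 = 24
  P[6]: 37 + -5 = 32
  P[7]: 36 + -5 = 31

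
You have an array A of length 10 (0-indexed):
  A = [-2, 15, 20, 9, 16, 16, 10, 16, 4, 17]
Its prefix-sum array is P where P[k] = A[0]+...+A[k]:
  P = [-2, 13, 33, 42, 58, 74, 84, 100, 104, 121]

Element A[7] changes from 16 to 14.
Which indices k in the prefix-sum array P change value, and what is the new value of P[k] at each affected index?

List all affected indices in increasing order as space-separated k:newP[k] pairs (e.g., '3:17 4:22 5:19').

Answer: 7:98 8:102 9:119

Derivation:
P[k] = A[0] + ... + A[k]
P[k] includes A[7] iff k >= 7
Affected indices: 7, 8, ..., 9; delta = -2
  P[7]: 100 + -2 = 98
  P[8]: 104 + -2 = 102
  P[9]: 121 + -2 = 119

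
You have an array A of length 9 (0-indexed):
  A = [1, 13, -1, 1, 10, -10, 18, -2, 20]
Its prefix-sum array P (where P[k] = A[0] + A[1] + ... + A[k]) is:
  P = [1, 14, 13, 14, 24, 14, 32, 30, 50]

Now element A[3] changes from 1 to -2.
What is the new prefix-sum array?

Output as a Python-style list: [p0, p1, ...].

Change: A[3] 1 -> -2, delta = -3
P[k] for k < 3: unchanged (A[3] not included)
P[k] for k >= 3: shift by delta = -3
  P[0] = 1 + 0 = 1
  P[1] = 14 + 0 = 14
  P[2] = 13 + 0 = 13
  P[3] = 14 + -3 = 11
  P[4] = 24 + -3 = 21
  P[5] = 14 + -3 = 11
  P[6] = 32 + -3 = 29
  P[7] = 30 + -3 = 27
  P[8] = 50 + -3 = 47

Answer: [1, 14, 13, 11, 21, 11, 29, 27, 47]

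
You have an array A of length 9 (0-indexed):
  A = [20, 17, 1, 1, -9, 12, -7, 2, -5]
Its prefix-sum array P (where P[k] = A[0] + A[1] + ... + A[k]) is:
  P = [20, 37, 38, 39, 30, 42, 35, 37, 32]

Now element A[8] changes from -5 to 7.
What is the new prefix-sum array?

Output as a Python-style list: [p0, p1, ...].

Change: A[8] -5 -> 7, delta = 12
P[k] for k < 8: unchanged (A[8] not included)
P[k] for k >= 8: shift by delta = 12
  P[0] = 20 + 0 = 20
  P[1] = 37 + 0 = 37
  P[2] = 38 + 0 = 38
  P[3] = 39 + 0 = 39
  P[4] = 30 + 0 = 30
  P[5] = 42 + 0 = 42
  P[6] = 35 + 0 = 35
  P[7] = 37 + 0 = 37
  P[8] = 32 + 12 = 44

Answer: [20, 37, 38, 39, 30, 42, 35, 37, 44]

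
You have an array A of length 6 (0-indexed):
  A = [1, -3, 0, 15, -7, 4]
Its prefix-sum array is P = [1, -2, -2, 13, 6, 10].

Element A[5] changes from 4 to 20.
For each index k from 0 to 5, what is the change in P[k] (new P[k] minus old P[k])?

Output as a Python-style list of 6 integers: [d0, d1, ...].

Element change: A[5] 4 -> 20, delta = 16
For k < 5: P[k] unchanged, delta_P[k] = 0
For k >= 5: P[k] shifts by exactly 16
Delta array: [0, 0, 0, 0, 0, 16]

Answer: [0, 0, 0, 0, 0, 16]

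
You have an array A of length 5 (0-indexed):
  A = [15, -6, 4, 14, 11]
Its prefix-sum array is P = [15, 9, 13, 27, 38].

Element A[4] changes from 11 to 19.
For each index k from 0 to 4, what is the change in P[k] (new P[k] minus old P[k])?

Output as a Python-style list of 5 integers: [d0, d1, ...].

Answer: [0, 0, 0, 0, 8]

Derivation:
Element change: A[4] 11 -> 19, delta = 8
For k < 4: P[k] unchanged, delta_P[k] = 0
For k >= 4: P[k] shifts by exactly 8
Delta array: [0, 0, 0, 0, 8]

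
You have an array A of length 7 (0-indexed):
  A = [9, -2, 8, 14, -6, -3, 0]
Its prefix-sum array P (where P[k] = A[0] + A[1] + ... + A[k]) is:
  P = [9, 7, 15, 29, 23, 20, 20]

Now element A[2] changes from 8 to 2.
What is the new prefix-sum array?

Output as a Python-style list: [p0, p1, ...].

Answer: [9, 7, 9, 23, 17, 14, 14]

Derivation:
Change: A[2] 8 -> 2, delta = -6
P[k] for k < 2: unchanged (A[2] not included)
P[k] for k >= 2: shift by delta = -6
  P[0] = 9 + 0 = 9
  P[1] = 7 + 0 = 7
  P[2] = 15 + -6 = 9
  P[3] = 29 + -6 = 23
  P[4] = 23 + -6 = 17
  P[5] = 20 + -6 = 14
  P[6] = 20 + -6 = 14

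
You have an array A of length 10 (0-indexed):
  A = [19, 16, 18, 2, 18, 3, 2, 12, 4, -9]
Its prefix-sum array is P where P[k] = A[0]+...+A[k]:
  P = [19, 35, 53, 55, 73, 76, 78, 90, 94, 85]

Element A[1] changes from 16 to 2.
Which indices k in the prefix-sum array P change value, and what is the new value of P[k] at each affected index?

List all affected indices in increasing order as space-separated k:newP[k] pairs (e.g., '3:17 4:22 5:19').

P[k] = A[0] + ... + A[k]
P[k] includes A[1] iff k >= 1
Affected indices: 1, 2, ..., 9; delta = -14
  P[1]: 35 + -14 = 21
  P[2]: 53 + -14 = 39
  P[3]: 55 + -14 = 41
  P[4]: 73 + -14 = 59
  P[5]: 76 + -14 = 62
  P[6]: 78 + -14 = 64
  P[7]: 90 + -14 = 76
  P[8]: 94 + -14 = 80
  P[9]: 85 + -14 = 71

Answer: 1:21 2:39 3:41 4:59 5:62 6:64 7:76 8:80 9:71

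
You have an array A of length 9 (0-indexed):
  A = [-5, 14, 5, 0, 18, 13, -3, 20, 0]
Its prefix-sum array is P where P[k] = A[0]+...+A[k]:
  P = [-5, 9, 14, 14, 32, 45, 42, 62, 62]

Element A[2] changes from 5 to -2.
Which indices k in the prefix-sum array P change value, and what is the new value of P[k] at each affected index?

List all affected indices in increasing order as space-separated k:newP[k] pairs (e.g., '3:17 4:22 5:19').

Answer: 2:7 3:7 4:25 5:38 6:35 7:55 8:55

Derivation:
P[k] = A[0] + ... + A[k]
P[k] includes A[2] iff k >= 2
Affected indices: 2, 3, ..., 8; delta = -7
  P[2]: 14 + -7 = 7
  P[3]: 14 + -7 = 7
  P[4]: 32 + -7 = 25
  P[5]: 45 + -7 = 38
  P[6]: 42 + -7 = 35
  P[7]: 62 + -7 = 55
  P[8]: 62 + -7 = 55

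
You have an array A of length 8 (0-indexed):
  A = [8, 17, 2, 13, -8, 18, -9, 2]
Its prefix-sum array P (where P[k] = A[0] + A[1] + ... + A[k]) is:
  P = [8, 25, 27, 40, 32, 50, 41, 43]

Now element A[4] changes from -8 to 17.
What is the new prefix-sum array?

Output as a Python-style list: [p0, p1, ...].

Answer: [8, 25, 27, 40, 57, 75, 66, 68]

Derivation:
Change: A[4] -8 -> 17, delta = 25
P[k] for k < 4: unchanged (A[4] not included)
P[k] for k >= 4: shift by delta = 25
  P[0] = 8 + 0 = 8
  P[1] = 25 + 0 = 25
  P[2] = 27 + 0 = 27
  P[3] = 40 + 0 = 40
  P[4] = 32 + 25 = 57
  P[5] = 50 + 25 = 75
  P[6] = 41 + 25 = 66
  P[7] = 43 + 25 = 68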